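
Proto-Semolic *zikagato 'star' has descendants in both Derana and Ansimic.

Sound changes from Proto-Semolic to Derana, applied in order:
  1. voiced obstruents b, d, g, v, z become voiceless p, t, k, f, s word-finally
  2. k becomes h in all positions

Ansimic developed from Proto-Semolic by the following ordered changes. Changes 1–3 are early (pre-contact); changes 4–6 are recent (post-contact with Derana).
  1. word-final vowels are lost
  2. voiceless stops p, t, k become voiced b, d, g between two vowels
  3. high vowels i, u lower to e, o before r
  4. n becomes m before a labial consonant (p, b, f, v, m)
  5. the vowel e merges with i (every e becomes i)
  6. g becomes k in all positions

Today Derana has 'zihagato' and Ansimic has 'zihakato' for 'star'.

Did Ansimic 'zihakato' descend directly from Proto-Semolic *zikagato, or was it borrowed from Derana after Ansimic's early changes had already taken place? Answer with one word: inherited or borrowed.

If inherited, *zikagato would pass through all of Ansimic's changes:
Ansimic: start from *zikagato.
  rule 1 (apocope): zikagato → zikagat
  rule 2 (intervocalic voicing): zikagat → zigagat
  rule 3: no change — zigagat
  rule 4: no change — zigagat
  rule 5: no change — zigagat
  rule 6 (unconditioned shift): zigagat → zikakat
  ⇒ Ansimic zikakat
If borrowed from Derana 'zihagato' after the early changes, it would undergo only the recent ones:
  rule 4 (nasal place assimilation): no change (zihagato)
  rule 5 (vowel merger): no change (zihagato)
  rule 6 (unconditioned shift): zihagato → zihakato
  ⇒ as a loan: zihakato
Ansimic 'zihakato' matches the loan outcome 'zihakato', not the inherited 'zikakat' — it skipped the early Ansimic changes, so it was borrowed from Derana.

borrowed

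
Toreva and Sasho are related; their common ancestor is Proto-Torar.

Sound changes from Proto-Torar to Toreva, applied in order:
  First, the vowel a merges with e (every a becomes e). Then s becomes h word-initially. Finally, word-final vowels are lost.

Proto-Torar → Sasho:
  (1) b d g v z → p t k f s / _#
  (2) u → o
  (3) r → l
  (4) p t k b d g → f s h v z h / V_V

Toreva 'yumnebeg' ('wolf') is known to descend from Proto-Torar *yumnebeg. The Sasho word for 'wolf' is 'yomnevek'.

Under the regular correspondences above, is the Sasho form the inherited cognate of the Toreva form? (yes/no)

yes

Derive the expected Sasho reflex of *yumnebeg:
Sasho: *yumnebeg
  yumnebeg → yumnebek   [final devoicing]
  yumnebek → yomnebek   [vowel merger]
  yomnebek (rule 3 does not apply)
  yomnebek → yomnevek   [intervocalic lenition]
  giving Sasho yomnevek.
Sasho 'yomnevek' matches the regular reflex exactly, so the pair is cognate.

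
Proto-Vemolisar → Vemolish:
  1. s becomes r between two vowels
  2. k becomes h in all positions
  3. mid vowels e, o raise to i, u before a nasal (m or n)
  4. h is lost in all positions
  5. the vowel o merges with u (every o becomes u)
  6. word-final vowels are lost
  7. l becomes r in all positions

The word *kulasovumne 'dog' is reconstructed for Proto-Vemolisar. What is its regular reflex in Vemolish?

uraruvumn

Vemolish: *kulasovumne > kularovumne > hularovumne > ularovumne > ularuvumne > ularuvumn > uraruvumn  (by rhotacism, unconditioned shift, h-loss, vowel merger, apocope, unconditioned shift)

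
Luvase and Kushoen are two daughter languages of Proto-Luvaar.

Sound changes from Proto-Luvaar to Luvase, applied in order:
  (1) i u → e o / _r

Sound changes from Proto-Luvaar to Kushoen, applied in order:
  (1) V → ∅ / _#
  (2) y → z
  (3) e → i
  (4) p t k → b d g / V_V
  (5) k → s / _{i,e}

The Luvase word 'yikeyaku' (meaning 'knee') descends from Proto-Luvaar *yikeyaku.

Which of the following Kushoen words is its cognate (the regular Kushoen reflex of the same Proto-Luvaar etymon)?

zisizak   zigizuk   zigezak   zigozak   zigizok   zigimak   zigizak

zigizak

Kushoen: *yikeyaku
  yikeyaku → yikeyak   [apocope]
  yikeyak → zikezak   [unconditioned shift]
  zikezak → zikizak   [vowel merger]
  zikizak → zigizak   [intervocalic voicing]
  zigizak (rule 5 does not apply)
  giving Kushoen zigizak.
Only 'zigizak' matches the regular Kushoen development of *yikeyaku.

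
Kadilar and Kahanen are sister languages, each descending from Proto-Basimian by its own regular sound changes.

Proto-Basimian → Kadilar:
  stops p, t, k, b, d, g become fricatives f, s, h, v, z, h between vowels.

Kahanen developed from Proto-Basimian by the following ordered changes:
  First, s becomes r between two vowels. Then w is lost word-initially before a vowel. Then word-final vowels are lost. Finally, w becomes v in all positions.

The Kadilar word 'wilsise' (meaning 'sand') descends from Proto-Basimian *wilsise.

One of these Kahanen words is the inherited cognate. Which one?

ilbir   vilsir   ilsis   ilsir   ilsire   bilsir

ilsir

Kahanen: start from *wilsise.
  rule 1 (rhotacism): wilsise → wilsire
  rule 2 (glide loss): wilsire → ilsire
  rule 3 (apocope): ilsire → ilsir
  rule 4: no change — ilsir
  ⇒ Kahanen ilsir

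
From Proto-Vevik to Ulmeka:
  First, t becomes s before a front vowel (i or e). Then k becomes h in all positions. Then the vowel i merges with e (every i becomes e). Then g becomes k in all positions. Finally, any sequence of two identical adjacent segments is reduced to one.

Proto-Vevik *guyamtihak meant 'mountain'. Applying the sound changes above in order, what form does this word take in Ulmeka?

kuyamsehah

Ulmeka: *guyamtihak
  guyamtihak → guyamsihak   [palatalisation]
  guyamsihak → guyamsihah   [unconditioned shift]
  guyamsihah → guyamsehah   [vowel merger]
  guyamsehah → kuyamsehah   [unconditioned shift]
  kuyamsehah (rule 5 does not apply)
  giving Ulmeka kuyamsehah.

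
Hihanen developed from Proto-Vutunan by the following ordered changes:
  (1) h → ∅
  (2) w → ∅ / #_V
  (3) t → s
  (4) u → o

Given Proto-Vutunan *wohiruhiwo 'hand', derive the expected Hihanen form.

oiroiwo

Hihanen: *wohiruhiwo > woiruiwo > oiruiwo > oiroiwo  (by h-loss, glide loss, vowel merger)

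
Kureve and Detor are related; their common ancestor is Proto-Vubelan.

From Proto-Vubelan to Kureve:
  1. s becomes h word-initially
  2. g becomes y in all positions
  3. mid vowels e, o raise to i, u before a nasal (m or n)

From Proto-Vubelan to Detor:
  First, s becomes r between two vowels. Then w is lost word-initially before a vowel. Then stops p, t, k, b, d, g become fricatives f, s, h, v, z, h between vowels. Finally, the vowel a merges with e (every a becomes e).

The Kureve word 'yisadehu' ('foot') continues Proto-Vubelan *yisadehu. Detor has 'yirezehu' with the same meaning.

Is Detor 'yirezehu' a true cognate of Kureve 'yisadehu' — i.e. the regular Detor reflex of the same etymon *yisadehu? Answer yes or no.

Derive the expected Detor reflex of *yisadehu:
Detor: *yisadehu > yiradehu > yirazehu > yirezehu  (by rhotacism, intervocalic lenition, vowel merger)
Detor 'yirezehu' matches the regular reflex exactly, so the pair is cognate.

yes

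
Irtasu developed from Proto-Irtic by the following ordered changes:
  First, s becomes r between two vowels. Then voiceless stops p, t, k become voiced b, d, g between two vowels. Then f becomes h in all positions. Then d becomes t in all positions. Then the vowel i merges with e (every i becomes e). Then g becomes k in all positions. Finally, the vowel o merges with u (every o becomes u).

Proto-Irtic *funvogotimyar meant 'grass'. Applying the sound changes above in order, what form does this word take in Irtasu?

hunvukutemyar

Irtasu: start from *funvogotimyar.
  rule 1: no change — funvogotimyar
  rule 2 (intervocalic voicing): funvogotimyar → funvogodimyar
  rule 3 (unconditioned shift): funvogodimyar → hunvogodimyar
  rule 4 (unconditioned shift): hunvogodimyar → hunvogotimyar
  rule 5 (vowel merger): hunvogotimyar → hunvogotemyar
  rule 6 (unconditioned shift): hunvogotemyar → hunvokotemyar
  rule 7 (vowel merger): hunvokotemyar → hunvukutemyar
  ⇒ Irtasu hunvukutemyar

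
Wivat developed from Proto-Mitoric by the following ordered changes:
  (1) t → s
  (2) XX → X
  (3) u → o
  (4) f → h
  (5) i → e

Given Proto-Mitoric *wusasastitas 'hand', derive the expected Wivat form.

wosasasesas

Wivat: *wusasastitas
  wusasastitas → wusasassisas   [unconditioned shift]
  wusasassisas → wusasasisas   [degemination]
  wusasasisas → wosasasisas   [vowel merger]
  wosasasisas (rule 4 does not apply)
  wosasasisas → wosasasesas   [vowel merger]
  giving Wivat wosasasesas.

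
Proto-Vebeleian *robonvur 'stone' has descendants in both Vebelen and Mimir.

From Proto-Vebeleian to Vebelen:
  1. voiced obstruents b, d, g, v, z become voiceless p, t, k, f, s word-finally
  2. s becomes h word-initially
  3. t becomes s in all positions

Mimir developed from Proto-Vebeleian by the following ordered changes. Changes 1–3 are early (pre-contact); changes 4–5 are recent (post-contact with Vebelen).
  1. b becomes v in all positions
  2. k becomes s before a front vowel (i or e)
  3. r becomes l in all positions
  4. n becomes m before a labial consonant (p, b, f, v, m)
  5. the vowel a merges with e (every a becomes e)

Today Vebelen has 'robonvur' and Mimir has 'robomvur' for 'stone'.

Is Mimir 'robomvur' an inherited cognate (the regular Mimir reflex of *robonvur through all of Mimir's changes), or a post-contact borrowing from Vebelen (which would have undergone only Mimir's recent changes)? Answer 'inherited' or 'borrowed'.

If inherited, *robonvur would pass through all of Mimir's changes:
Mimir: *robonvur > rovonvur > lovonvul > lovomvul  (by unconditioned shift, unconditioned shift, nasal place assimilation)
If borrowed from Vebelen 'robonvur' after the early changes, it would undergo only the recent ones:
  rule 4 (nasal place assimilation): robonvur → robomvur
  rule 5 (vowel merger): no change (robomvur)
  ⇒ as a loan: robomvur
Mimir 'robomvur' matches the loan outcome 'robomvur', not the inherited 'lovomvul' — it skipped the early Mimir changes, so it was borrowed from Vebelen.

borrowed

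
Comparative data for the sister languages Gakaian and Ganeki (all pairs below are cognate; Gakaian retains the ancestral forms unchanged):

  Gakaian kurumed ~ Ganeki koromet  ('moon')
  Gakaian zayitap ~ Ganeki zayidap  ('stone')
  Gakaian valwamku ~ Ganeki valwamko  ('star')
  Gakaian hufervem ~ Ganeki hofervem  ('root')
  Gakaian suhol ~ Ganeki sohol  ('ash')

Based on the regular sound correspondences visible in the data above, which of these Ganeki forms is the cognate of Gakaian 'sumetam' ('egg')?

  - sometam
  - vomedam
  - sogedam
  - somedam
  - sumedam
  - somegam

kurumed ~ koromet — Gakaian u corresponds to Ganeki o after a consonant, before a nasal.
zayitap ~ zayidap — Gakaian t corresponds to Ganeki d between vowels (before a back vowel).
Applying these to Gakaian 'sumetam':
  sumetam → sometam   (u→o after a consonant, before a nasal)
  sometam → somedam   (t→d between vowels (before a back vowel))
So the Ganeki cognate is 'somedam'.

somedam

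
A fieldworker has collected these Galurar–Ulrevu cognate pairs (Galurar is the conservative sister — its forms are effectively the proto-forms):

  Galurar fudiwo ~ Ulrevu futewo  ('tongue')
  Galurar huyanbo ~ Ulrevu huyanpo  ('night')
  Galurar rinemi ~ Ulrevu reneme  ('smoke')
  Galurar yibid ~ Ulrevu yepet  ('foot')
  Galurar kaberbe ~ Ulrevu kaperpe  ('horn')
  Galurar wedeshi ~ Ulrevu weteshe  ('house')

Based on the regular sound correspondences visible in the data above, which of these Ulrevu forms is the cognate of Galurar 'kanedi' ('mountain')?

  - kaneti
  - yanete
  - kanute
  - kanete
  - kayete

fudiwo ~ futewo — Galurar d corresponds to Ulrevu t between vowels (before a front vowel).
rinemi ~ reneme, wedeshi ~ weteshe — Galurar i corresponds to Ulrevu e word-finally.
Applying these to Galurar 'kanedi':
  kanedi → kaneti   (d→t between vowels (before a front vowel))
  kaneti → kanete   (i→e word-finally)
So the Ulrevu cognate is 'kanete'.

kanete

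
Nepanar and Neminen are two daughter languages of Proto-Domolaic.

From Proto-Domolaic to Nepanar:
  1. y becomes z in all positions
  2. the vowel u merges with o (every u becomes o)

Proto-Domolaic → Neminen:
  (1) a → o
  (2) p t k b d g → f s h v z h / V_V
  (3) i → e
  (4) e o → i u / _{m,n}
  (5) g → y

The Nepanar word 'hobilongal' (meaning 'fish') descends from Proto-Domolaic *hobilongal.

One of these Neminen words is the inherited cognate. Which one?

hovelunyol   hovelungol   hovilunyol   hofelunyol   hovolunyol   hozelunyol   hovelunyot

hovelunyol

Neminen: *hobilongal > hobilongol > hovilongol > hovelongol > hovelungol > hovelunyol  (by vowel merger, intervocalic lenition, vowel merger, pre-nasal raising, unconditioned shift)
The other candidates each miss or misapply at least one Neminen change.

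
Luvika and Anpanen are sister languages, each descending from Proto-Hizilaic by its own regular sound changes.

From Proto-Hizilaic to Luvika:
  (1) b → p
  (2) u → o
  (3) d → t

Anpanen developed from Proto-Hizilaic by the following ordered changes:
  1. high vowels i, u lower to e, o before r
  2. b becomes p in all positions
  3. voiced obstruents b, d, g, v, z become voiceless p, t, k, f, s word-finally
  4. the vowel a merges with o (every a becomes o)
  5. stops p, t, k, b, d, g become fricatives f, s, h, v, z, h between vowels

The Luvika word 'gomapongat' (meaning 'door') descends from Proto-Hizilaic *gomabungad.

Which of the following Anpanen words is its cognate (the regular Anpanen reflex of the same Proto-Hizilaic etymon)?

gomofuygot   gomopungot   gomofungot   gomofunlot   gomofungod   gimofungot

Anpanen: start from *gomabungad.
  rule 1: no change — gomabungad
  rule 2 (unconditioned shift): gomabungad → gomapungad
  rule 3 (final devoicing): gomapungad → gomapungat
  rule 4 (vowel merger): gomapungat → gomopungot
  rule 5 (intervocalic lenition): gomopungot → gomofungot
  ⇒ Anpanen gomofungot
Among the options, 'gomofungot' alone shows every Anpanen change applied in order.

gomofungot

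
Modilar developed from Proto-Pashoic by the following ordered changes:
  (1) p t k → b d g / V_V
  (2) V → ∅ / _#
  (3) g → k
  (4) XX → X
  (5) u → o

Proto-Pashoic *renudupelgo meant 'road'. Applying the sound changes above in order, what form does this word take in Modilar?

renodobelk

Modilar: start from *renudupelgo.
  rule 1 (intervocalic voicing): renudupelgo → renudubelgo
  rule 2 (apocope): renudubelgo → renudubelg
  rule 3 (unconditioned shift): renudubelg → renudubelk
  rule 4: no change — renudubelk
  rule 5 (vowel merger): renudubelk → renodobelk
  ⇒ Modilar renodobelk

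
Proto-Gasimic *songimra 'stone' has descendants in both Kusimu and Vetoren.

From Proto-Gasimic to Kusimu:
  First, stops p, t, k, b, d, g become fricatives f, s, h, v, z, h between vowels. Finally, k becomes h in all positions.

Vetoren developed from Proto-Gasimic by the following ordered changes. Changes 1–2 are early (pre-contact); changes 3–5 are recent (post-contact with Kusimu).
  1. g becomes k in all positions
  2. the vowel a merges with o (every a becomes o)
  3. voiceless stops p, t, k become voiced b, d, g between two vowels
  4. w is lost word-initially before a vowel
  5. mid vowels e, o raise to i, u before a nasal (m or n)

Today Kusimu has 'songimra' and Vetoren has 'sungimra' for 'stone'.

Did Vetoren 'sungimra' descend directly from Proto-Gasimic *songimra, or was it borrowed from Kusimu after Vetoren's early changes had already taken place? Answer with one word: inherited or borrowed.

If inherited, *songimra would pass through all of Vetoren's changes:
Vetoren: *songimra > sonkimra > sonkimro > sunkimro  (by unconditioned shift, vowel merger, pre-nasal raising)
If borrowed from Kusimu 'songimra' after the early changes, it would undergo only the recent ones:
  rule 3 (intervocalic voicing): no change (songimra)
  rule 4 (glide loss): no change (songimra)
  rule 5 (pre-nasal raising): songimra → sungimra
  ⇒ as a loan: sungimra
Vetoren 'sungimra' matches the loan outcome 'sungimra', not the inherited 'sunkimro' — it skipped the early Vetoren changes, so it was borrowed from Kusimu.

borrowed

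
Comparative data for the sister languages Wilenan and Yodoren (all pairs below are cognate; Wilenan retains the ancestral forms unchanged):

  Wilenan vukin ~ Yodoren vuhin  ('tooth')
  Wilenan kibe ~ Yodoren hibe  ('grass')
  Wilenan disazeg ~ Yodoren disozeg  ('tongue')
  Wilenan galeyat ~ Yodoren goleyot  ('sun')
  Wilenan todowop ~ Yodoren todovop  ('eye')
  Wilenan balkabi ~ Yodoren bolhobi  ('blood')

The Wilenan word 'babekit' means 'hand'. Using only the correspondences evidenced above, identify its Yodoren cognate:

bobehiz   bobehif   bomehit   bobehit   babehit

bobehit

balkabi ~ bolhobi — Wilenan a corresponds to Yodoren o after a consonant, before a labial obstruent.
vukin ~ vuhin — Wilenan k corresponds to Yodoren h between vowels (before a front vowel).
Applying these to Wilenan 'babekit':
  babekit → bobekit   (a→o after a consonant, before a labial obstruent)
  bobekit → bobehit   (k→h between vowels (before a front vowel))
So the Yodoren cognate is 'bobehit'.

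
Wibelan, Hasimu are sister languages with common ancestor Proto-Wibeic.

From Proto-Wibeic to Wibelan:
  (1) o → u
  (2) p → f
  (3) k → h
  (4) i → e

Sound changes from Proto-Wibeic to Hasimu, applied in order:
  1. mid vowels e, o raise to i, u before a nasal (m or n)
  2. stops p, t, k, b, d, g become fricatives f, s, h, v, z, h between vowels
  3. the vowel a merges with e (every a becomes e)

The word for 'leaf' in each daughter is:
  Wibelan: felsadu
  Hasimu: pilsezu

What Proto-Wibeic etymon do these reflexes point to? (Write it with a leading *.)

*pilsadu

Position 6: Wibelan has d, Hasimu has z. Wibelan preserves d here (none of its changes turn any other segment into d), so the proto-segment is *d.
Position 2: Wibelan has e, Hasimu has i. Taking the neighbouring segments as reconstructed: Wibelan e could go back to *e or *i; Hasimu i can only go back to *i — the one source consistent with every daughter is *i.
Position 1: Wibelan has f, Hasimu has p. Hasimu preserves p here (none of its changes turn any other segment into p), so the proto-segment is *p.
This points to *pilsadu. Verify forward in each daughter:
Wibelan: *pilsadu > filsadu > felsadu  (by unconditioned shift, vowel merger)
Hasimu: *pilsadu
  pilsadu (rule 1 does not apply)
  pilsadu → pilsazu   [intervocalic lenition]
  pilsazu → pilsezu   [vowel merger]
  giving Hasimu pilsezu.
Only *pilsadu yields all of Wibelan felsadu, Hasimu pilsezu.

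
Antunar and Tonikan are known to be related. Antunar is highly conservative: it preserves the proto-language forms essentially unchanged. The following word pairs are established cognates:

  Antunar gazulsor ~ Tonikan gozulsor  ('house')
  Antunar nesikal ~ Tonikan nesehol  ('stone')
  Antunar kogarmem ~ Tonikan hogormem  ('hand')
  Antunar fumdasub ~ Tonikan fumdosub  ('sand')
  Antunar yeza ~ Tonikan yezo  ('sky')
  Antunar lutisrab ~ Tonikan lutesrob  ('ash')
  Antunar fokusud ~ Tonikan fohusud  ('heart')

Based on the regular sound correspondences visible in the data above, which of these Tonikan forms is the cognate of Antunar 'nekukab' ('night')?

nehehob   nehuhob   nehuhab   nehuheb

fokusud ~ fohusud — Antunar k corresponds to Tonikan h between vowels (before a back vowel).
nesikal ~ nesehol — Antunar k corresponds to Tonikan h between vowels (before a back vowel).
lutisrab ~ lutesrob — Antunar a corresponds to Tonikan o after a consonant, before a labial obstruent.
Applying these to Antunar 'nekukab':
  nekukab → nehukab   (k→h between vowels (before a back vowel))
  nehukab → nehuhab   (k→h between vowels (before a back vowel))
  nehuhab → nehuhob   (a→o after a consonant, before a labial obstruent)
So the Tonikan cognate is 'nehuhob'.

nehuhob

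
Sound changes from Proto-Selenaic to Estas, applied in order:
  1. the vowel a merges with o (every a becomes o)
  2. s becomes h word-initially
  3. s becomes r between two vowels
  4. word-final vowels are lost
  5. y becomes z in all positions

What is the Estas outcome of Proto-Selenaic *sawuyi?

Estas: start from *sawuyi.
  rule 1 (vowel merger): sawuyi → sowuyi
  rule 2 (debuccalisation): sowuyi → howuyi
  rule 3: no change — howuyi
  rule 4 (apocope): howuyi → howuy
  rule 5 (unconditioned shift): howuy → howuz
  ⇒ Estas howuz

howuz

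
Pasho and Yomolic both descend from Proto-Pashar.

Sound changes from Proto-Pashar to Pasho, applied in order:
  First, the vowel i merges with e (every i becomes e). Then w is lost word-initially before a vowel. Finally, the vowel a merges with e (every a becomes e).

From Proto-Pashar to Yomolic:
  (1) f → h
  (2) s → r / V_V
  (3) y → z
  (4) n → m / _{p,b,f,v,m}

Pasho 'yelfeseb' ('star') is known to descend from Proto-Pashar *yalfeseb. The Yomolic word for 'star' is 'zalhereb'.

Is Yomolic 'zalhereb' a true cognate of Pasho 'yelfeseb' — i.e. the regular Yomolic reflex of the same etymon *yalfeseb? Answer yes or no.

Derive the expected Yomolic reflex of *yalfeseb:
Yomolic: *yalfeseb
  yalfeseb → yalheseb   [unconditioned shift]
  yalheseb → yalhereb   [rhotacism]
  yalhereb → zalhereb   [unconditioned shift]
  zalhereb (rule 4 does not apply)
  giving Yomolic zalhereb.
Yomolic 'zalhereb' matches the regular reflex exactly, so the pair is cognate.

yes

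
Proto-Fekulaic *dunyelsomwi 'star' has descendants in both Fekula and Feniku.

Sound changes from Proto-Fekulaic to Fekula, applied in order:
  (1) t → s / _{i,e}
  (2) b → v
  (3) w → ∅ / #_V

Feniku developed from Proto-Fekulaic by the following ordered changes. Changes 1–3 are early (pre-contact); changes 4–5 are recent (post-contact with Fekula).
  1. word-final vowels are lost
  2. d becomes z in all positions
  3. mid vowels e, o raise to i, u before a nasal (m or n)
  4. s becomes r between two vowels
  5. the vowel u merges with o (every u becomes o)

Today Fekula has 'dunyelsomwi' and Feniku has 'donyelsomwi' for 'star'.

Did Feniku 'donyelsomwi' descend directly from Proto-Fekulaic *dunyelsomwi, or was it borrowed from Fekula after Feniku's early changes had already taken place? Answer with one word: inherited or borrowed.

borrowed

If inherited, *dunyelsomwi would pass through all of Feniku's changes:
Feniku: start from *dunyelsomwi.
  rule 1 (apocope): dunyelsomwi → dunyelsomw
  rule 2 (unconditioned shift): dunyelsomw → zunyelsomw
  rule 3 (pre-nasal raising): zunyelsomw → zunyelsumw
  rule 4: no change — zunyelsumw
  rule 5 (vowel merger): zunyelsumw → zonyelsomw
  ⇒ Feniku zonyelsomw
If borrowed from Fekula 'dunyelsomwi' after the early changes, it would undergo only the recent ones:
  rule 4 (rhotacism): no change (dunyelsomwi)
  rule 5 (vowel merger): dunyelsomwi → donyelsomwi
  ⇒ as a loan: donyelsomwi
Feniku 'donyelsomwi' matches the loan outcome 'donyelsomwi', not the inherited 'zonyelsomw' — it skipped the early Feniku changes, so it was borrowed from Fekula.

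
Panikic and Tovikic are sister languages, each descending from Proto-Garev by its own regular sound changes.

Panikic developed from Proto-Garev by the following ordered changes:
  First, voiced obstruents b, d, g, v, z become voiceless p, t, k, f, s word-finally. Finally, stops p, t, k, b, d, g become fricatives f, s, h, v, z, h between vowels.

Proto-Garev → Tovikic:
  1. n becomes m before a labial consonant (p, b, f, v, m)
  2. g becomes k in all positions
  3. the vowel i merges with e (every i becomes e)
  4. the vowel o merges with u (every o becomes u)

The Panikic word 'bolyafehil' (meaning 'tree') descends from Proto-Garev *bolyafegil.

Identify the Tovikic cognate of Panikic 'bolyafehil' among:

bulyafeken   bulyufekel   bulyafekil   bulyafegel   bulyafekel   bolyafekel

bulyafekel

Tovikic: *bolyafegil > bolyafekil > bolyafekel > bulyafekel  (by unconditioned shift, vowel merger, vowel merger)
Only 'bulyafekel' matches the regular Tovikic development of *bolyafegil.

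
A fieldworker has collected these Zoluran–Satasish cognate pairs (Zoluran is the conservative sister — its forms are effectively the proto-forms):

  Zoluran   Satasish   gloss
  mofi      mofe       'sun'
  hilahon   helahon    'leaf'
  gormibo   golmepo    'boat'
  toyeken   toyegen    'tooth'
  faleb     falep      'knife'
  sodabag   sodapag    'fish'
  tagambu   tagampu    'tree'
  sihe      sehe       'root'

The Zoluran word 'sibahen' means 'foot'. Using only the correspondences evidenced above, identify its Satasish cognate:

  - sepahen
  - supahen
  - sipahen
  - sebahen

gormibo ~ golmepo — Zoluran i corresponds to Satasish e after a consonant, before a labial obstruent.
sodabag ~ sodapag — Zoluran b corresponds to Satasish p between vowels (before a back vowel).
Applying these to Zoluran 'sibahen':
  sibahen → sebahen   (i→e after a consonant, before a labial obstruent)
  sebahen → sepahen   (b→p between vowels (before a back vowel))
So the Satasish cognate is 'sepahen'.

sepahen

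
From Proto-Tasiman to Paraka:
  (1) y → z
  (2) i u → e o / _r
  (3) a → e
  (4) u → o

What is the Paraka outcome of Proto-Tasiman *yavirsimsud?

zeversimsod

Paraka: start from *yavirsimsud.
  rule 1 (unconditioned shift): yavirsimsud → zavirsimsud
  rule 2 (pre-rhotic lowering): zavirsimsud → zaversimsud
  rule 3 (vowel merger): zaversimsud → zeversimsud
  rule 4 (vowel merger): zeversimsud → zeversimsod
  ⇒ Paraka zeversimsod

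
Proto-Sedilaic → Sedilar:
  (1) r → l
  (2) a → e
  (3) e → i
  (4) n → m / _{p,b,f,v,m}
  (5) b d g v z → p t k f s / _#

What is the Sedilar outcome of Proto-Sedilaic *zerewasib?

Sedilar: *zerewasib > zelewasib > zelewesib > ziliwisib > ziliwisip  (by unconditioned shift, vowel merger, vowel merger, final devoicing)

ziliwisip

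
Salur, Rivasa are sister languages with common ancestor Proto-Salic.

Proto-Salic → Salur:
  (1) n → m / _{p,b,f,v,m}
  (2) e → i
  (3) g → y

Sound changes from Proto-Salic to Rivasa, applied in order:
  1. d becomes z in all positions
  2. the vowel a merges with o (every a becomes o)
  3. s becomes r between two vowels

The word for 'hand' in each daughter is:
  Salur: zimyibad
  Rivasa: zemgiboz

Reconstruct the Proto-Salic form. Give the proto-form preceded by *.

*zemgibad

Position 8: Salur has d, Rivasa has z. Salur preserves d here (none of its changes turn any other segment into d), so the proto-segment is *d.
Position 4: Salur has y, Rivasa has g. Rivasa preserves g here (none of its changes turn any other segment into g), so the proto-segment is *g.
Position 2: Salur has i, Rivasa has e. Rivasa preserves e here (none of its changes turn any other segment into e), so the proto-segment is *e.
This points to *zemgibad. Verify forward in each daughter:
Salur: *zemgibad > zimgibad > zimyibad  (by vowel merger, unconditioned shift)
Rivasa: start from *zemgibad.
  rule 1 (unconditioned shift): zemgibad → zemgibaz
  rule 2 (vowel merger): zemgibaz → zemgiboz
  rule 3: no change — zemgiboz
  ⇒ Rivasa zemgiboz
*zemgibad is the unique common source.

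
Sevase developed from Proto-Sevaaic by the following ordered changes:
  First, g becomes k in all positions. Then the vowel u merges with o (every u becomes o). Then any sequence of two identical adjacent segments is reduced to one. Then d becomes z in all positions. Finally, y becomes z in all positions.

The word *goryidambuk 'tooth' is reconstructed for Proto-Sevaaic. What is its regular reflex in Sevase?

korzizambok

Sevase: start from *goryidambuk.
  rule 1 (unconditioned shift): goryidambuk → koryidambuk
  rule 2 (vowel merger): koryidambuk → koryidambok
  rule 3: no change — koryidambok
  rule 4 (unconditioned shift): koryidambok → koryizambok
  rule 5 (unconditioned shift): koryizambok → korzizambok
  ⇒ Sevase korzizambok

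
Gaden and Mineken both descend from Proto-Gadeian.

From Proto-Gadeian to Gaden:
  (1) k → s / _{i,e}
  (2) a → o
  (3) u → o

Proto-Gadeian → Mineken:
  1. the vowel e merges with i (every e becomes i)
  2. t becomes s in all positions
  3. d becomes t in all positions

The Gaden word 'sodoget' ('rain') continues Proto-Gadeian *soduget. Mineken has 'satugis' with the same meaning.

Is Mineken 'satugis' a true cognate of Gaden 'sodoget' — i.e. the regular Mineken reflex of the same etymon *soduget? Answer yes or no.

Derive the expected Mineken reflex of *soduget:
Mineken: start from *soduget.
  rule 1 (vowel merger): soduget → sodugit
  rule 2 (unconditioned shift): sodugit → sodugis
  rule 3 (unconditioned shift): sodugis → sotugis
  ⇒ Mineken sotugis
The regular Mineken reflex would be 'sotugis', but the attested form is 'satugis'. The correspondence is irregular, so they are not cognates (the Mineken form has a different source).

no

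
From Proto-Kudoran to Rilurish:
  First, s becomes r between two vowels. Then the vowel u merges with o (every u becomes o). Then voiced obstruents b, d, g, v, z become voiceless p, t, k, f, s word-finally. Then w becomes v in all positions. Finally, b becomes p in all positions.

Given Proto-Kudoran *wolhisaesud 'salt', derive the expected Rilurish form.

volhiraerot

Rilurish: *wolhisaesud > wolhiraerud > wolhiraerod > wolhiraerot > volhiraerot  (by rhotacism, vowel merger, final devoicing, unconditioned shift)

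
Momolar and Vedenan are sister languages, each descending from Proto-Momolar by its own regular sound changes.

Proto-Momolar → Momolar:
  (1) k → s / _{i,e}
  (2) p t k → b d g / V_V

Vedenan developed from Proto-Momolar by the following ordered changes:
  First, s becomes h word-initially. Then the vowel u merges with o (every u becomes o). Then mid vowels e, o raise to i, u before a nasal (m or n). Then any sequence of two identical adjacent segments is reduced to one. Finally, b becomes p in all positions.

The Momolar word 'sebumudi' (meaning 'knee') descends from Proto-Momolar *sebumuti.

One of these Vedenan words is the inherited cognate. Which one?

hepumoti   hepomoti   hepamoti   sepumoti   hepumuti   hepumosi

hepumoti

Vedenan: start from *sebumuti.
  rule 1 (debuccalisation): sebumuti → hebumuti
  rule 2 (vowel merger): hebumuti → hebomoti
  rule 3 (pre-nasal raising): hebomoti → hebumoti
  rule 4: no change — hebumoti
  rule 5 (unconditioned shift): hebumoti → hepumoti
  ⇒ Vedenan hepumoti
Only 'hepumoti' matches the regular Vedenan development of *sebumuti.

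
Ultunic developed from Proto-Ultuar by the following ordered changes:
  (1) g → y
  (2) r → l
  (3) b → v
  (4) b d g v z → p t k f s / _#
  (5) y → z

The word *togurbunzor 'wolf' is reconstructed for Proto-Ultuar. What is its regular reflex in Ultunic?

tozulvunzol

Ultunic: start from *togurbunzor.
  rule 1 (unconditioned shift): togurbunzor → toyurbunzor
  rule 2 (unconditioned shift): toyurbunzor → toyulbunzol
  rule 3 (unconditioned shift): toyulbunzol → toyulvunzol
  rule 4: no change — toyulvunzol
  rule 5 (unconditioned shift): toyulvunzol → tozulvunzol
  ⇒ Ultunic tozulvunzol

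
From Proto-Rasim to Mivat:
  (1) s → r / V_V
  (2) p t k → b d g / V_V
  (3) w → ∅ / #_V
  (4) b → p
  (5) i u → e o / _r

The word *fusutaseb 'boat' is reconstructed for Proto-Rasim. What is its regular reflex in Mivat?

forudarep

Mivat: start from *fusutaseb.
  rule 1 (rhotacism): fusutaseb → furutareb
  rule 2 (intervocalic voicing): furutareb → furudareb
  rule 3: no change — furudareb
  rule 4 (unconditioned shift): furudareb → furudarep
  rule 5 (pre-rhotic lowering): furudarep → forudarep
  ⇒ Mivat forudarep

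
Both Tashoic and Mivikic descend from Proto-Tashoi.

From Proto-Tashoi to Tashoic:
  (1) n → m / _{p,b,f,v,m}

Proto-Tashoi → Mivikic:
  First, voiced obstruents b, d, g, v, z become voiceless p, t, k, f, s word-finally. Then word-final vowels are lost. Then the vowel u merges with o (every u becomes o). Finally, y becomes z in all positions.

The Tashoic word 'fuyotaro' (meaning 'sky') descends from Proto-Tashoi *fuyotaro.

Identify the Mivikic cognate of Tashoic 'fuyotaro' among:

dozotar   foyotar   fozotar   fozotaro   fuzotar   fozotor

fozotar

Mivikic: start from *fuyotaro.
  rule 1: no change — fuyotaro
  rule 2 (apocope): fuyotaro → fuyotar
  rule 3 (vowel merger): fuyotar → foyotar
  rule 4 (unconditioned shift): foyotar → fozotar
  ⇒ Mivikic fozotar
The other candidates each miss or misapply at least one Mivikic change.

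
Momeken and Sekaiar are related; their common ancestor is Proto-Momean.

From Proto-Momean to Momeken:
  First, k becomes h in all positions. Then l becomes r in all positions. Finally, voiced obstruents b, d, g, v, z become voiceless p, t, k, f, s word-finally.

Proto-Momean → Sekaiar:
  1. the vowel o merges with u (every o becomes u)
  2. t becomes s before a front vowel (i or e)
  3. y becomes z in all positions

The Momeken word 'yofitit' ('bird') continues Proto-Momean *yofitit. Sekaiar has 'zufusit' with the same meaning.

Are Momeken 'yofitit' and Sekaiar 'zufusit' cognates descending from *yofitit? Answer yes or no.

Derive the expected Sekaiar reflex of *yofitit:
Sekaiar: start from *yofitit.
  rule 1 (vowel merger): yofitit → yufitit
  rule 2 (palatalisation): yufitit → yufisit
  rule 3 (unconditioned shift): yufisit → zufisit
  ⇒ Sekaiar zufisit
The regular Sekaiar reflex would be 'zufisit', but the attested form is 'zufusit'. The correspondence is irregular, so they are not cognates (the Sekaiar form has a different source).

no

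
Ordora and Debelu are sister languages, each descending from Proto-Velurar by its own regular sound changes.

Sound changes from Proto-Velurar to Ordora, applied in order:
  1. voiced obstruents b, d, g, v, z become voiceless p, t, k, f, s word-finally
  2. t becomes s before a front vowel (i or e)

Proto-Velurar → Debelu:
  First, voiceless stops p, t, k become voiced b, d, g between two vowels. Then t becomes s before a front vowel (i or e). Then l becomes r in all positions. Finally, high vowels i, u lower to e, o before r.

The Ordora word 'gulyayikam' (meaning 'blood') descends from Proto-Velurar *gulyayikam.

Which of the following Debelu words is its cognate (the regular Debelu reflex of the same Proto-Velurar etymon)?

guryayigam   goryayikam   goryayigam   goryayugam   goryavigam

Debelu: start from *gulyayikam.
  rule 1 (intervocalic voicing): gulyayikam → gulyayigam
  rule 2: no change — gulyayigam
  rule 3 (unconditioned shift): gulyayigam → guryayigam
  rule 4 (pre-rhotic lowering): guryayigam → goryayigam
  ⇒ Debelu goryayigam

goryayigam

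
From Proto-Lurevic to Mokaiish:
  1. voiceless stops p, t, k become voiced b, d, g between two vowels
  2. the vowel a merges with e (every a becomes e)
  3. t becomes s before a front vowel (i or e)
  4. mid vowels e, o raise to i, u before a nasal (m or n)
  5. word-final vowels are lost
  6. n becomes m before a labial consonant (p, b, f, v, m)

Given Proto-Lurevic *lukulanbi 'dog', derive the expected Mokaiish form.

lugulimb

Mokaiish: *lukulanbi
  lukulanbi → lugulanbi   [intervocalic voicing]
  lugulanbi → lugulenbi   [vowel merger]
  lugulenbi (rule 3 does not apply)
  lugulenbi → lugulinbi   [pre-nasal raising]
  lugulinbi → lugulinb   [apocope]
  lugulinb → lugulimb   [nasal place assimilation]
  giving Mokaiish lugulimb.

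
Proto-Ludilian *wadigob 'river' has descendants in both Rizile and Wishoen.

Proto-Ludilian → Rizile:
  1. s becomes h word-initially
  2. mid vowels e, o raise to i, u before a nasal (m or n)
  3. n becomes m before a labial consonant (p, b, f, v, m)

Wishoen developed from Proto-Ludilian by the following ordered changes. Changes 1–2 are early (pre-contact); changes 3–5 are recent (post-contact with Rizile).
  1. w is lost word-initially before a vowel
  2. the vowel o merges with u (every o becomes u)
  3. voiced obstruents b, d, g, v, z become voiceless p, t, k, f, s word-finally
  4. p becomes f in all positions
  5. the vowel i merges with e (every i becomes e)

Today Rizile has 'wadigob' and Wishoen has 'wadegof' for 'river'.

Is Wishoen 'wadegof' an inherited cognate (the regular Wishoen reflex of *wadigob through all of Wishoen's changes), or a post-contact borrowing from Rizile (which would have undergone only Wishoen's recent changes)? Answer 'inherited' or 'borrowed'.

If inherited, *wadigob would pass through all of Wishoen's changes:
Wishoen: *wadigob
  wadigob → adigob   [glide loss]
  adigob → adigub   [vowel merger]
  adigub → adigup   [final devoicing]
  adigup → adiguf   [unconditioned shift]
  adiguf → adeguf   [vowel merger]
  giving Wishoen adeguf.
If borrowed from Rizile 'wadigob' after the early changes, it would undergo only the recent ones:
  rule 3 (final devoicing): wadigob → wadigop
  rule 4 (unconditioned shift): wadigop → wadigof
  rule 5 (vowel merger): wadigof → wadegof
  ⇒ as a loan: wadegof
Wishoen 'wadegof' matches the loan outcome 'wadegof', not the inherited 'adeguf' — it skipped the early Wishoen changes, so it was borrowed from Rizile.

borrowed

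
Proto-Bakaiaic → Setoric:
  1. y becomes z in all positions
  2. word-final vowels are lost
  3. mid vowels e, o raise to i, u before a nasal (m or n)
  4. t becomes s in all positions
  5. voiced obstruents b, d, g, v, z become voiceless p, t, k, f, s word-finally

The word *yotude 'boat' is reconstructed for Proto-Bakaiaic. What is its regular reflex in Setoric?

Setoric: start from *yotude.
  rule 1 (unconditioned shift): yotude → zotude
  rule 2 (apocope): zotude → zotud
  rule 3: no change — zotud
  rule 4 (unconditioned shift): zotud → zosud
  rule 5 (final devoicing): zosud → zosut
  ⇒ Setoric zosut

zosut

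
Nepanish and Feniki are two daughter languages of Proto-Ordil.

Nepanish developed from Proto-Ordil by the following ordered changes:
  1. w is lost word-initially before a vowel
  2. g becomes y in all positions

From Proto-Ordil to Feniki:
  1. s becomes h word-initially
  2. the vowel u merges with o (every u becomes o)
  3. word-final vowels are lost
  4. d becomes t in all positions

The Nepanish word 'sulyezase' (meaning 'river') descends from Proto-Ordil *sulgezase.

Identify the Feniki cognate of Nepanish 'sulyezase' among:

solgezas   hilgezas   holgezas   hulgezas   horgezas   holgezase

holgezas

Feniki: *sulgezase
  sulgezase → hulgezase   [debuccalisation]
  hulgezase → holgezase   [vowel merger]
  holgezase → holgezas   [apocope]
  holgezas (rule 4 does not apply)
  giving Feniki holgezas.
The other candidates each miss or misapply at least one Feniki change.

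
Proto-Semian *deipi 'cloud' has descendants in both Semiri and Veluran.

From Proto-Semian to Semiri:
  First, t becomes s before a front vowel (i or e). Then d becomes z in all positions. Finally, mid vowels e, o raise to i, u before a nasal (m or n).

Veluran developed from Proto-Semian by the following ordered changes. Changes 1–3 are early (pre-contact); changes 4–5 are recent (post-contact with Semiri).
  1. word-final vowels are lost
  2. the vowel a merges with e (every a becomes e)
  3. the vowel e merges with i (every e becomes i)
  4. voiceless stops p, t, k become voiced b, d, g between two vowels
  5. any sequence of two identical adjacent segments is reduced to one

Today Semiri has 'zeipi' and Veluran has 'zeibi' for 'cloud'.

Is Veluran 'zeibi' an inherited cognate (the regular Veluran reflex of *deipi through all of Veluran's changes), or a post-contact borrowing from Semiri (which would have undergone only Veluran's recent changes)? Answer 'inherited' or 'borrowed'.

If inherited, *deipi would pass through all of Veluran's changes:
Veluran: *deipi
  deipi → deip   [apocope]
  deip (rule 2 does not apply)
  deip → diip   [vowel merger]
  diip (rule 4 does not apply)
  diip → dip   [degemination]
  giving Veluran dip.
If borrowed from Semiri 'zeipi' after the early changes, it would undergo only the recent ones:
  rule 4 (intervocalic voicing): zeipi → zeibi
  rule 5 (degemination): no change (zeibi)
  ⇒ as a loan: zeibi
Veluran 'zeibi' matches the loan outcome 'zeibi', not the inherited 'dip' — it skipped the early Veluran changes, so it was borrowed from Semiri.

borrowed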